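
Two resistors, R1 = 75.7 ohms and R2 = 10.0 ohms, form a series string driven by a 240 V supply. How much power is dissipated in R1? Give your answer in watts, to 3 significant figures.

594 W

Since the resistors are in series they all carry the loop current I = V/R_total; the power in any one is I²R.
R_total = 75.7 + 10.0 = 85.70 Ω
I = V / R_total = 240 / 85.70 = 2.800 A
P_R1 = I² × R1 = (2.800)² × 75.7 = 593.7 W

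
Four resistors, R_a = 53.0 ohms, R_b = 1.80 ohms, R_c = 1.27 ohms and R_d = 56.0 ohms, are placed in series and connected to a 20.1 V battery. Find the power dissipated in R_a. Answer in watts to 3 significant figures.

Since the resistors are in series they all carry the loop current I = V/R_total; the power in any one is I²R.
R_total = 53.0 + 1.80 + 1.27 + 56.0 = 112.1 Ω
I = V / R_total = 20.1 / 112.1 = 0.1794 A
P_R_a = I² × R_a = (0.1794)² × 53.0 = 1.705 W

1.70 W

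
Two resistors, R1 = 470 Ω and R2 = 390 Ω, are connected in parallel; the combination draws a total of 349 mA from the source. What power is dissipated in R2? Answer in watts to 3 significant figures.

We need the common branch voltage; get it from I_total × R_eq, then P = V²/R for the branch.
1/R_eq = 1/470 + 1/390 ⇒ R_eq = 213.1 Ω
V = I_total × R_eq = 0.3490 × 213.1 = 74.39 V
P_R2 = V² / R2 = (74.39)² / 390 = 14.19 W

14.2 W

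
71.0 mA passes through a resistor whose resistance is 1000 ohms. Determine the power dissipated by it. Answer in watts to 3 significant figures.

5.04 W

Current and resistance are given, so P = I²R is the direct form.
P = (0.07100 A)² × 1000 Ω = 5.041 W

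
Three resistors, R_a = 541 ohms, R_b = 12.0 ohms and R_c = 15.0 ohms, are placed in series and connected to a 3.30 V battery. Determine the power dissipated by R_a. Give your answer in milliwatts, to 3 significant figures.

18.3 mW

In a series string the same current flows through every resistor — find that current, then P = I²R for the one we want.
R_total = 541 + 12.0 + 15.0 = 568.0 Ω
I = V / R_total = 3.30 / 568.0 = 0.005810 A
P_R_a = I² × R_a = (0.005810)² × 541 = 0.01826 W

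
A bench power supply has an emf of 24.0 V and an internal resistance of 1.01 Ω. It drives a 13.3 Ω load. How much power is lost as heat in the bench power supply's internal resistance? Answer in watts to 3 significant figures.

The internal resistance carries the same current as the load; P_int = I²r.
I = ε / (r + R) = 24.0 / (1.01 + 13.3) = 1.677 A
P_int = I² r = (1.677)² × 1.01 = 2.841 W

2.84 W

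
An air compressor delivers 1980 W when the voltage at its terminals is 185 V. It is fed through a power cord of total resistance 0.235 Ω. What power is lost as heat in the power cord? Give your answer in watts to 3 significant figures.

26.9 W

The power cord is a series resistance carrying the load current; its dissipation is I²R_line.
I = P / V = 1980 / 185 = 10.70 A through the power cord.
P_line = I² R_line = (10.70)² × 0.235 = 26.92 W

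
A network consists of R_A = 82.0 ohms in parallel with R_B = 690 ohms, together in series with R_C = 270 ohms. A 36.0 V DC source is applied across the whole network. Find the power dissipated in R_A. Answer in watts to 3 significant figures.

First find R_p for the parallel pair, then treat R_p + R_C as a series loop.
R_p = (82.0×690)/(82.0+690) = 73.29 Ω
R_total = R_p + 270 = 73.29 + 270 = 343.3 Ω
I = V / R_total = 36.0 / 343.3 = 0.1049 A
Voltage across the parallel pair: V_p = I × R_p = 0.1049 × 73.29 = 7.686 V
R_A sits across V_p; its power is V_p²/R.
P_R_A = (7.686)² / 82.0 = 0.7204 W

0.720 W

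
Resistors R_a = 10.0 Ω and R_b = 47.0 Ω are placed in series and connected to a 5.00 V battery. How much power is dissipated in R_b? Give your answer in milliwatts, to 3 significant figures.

Every series element carries the same I. Get I from the total resistance, then P = I² × R_b.
R_total = 10.0 + 47.0 = 57.00 Ω
I = V / R_total = 5.00 / 57.00 = 0.08772 A
P_R_b = I² × R_b = (0.08772)² × 47.0 = 0.3616 W

362 mW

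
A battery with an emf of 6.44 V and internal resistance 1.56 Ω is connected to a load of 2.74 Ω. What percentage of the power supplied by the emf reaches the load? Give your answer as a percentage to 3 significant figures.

The source delivers εI, of which I²R reaches the load and I²r is lost; since I is common, η = R/(R+r).
η = R / (R + r) = 2.74 / (2.74 + 1.56) = 0.6372

63.7 %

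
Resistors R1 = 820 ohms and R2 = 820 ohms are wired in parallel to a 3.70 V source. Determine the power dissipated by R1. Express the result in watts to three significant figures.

Parallel branches share the same voltage; P = V²/R gives the branch power in one step.
P_R1 = V² / R1 = (3.70)² / 820 Ω = 0.01670 W

0.0167 W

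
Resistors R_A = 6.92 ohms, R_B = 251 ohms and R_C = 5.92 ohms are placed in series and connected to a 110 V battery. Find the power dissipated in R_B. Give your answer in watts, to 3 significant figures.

Every series element carries the same I. Get I from the total resistance, then P = I² × R_B.
R_total = 6.92 + 251 + 5.92 = 263.8 Ω
I = V / R_total = 110 / 263.8 = 0.4169 A
P_R_B = I² × R_B = (0.4169)² × 251 = 43.63 W

43.6 W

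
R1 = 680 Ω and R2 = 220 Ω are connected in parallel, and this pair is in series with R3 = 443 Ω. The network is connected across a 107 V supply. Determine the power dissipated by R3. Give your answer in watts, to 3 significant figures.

Collapse the R1‖R2 pair into one equivalent R_p; then R_p and R3 form a series string.
R_p = (680×220)/(680+220) = 166.2 Ω
R_total = R_p + 443 = 166.2 + 443 = 609.2 Ω
I = V / R_total = 107 / 609.2 = 0.1756 A
All the supply current flows through R3; use P = I²R3.
P_R3 = (0.1756)² × 443 = 13.67 W

13.7 W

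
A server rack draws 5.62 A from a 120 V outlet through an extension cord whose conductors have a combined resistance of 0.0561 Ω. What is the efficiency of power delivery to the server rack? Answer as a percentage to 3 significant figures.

The extension cord carries the full 5.62 A.
P_line = I² R_line = (5.620)² × 0.0561 = 1.772 W
P_source = V I = 120 × 5.620 = 674.4 W; P_load = 672.6 W
η = P_load / P_source = 672.6 / 674.4 = 0.9974

99.7 %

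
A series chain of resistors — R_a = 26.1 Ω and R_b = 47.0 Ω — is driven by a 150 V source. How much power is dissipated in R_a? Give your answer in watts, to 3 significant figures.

Every series element carries the same I. Get I from the total resistance, then P = I² × R_a.
R_total = 26.1 + 47.0 = 73.10 Ω
I = V / R_total = 150 / 73.10 = 2.052 A
P_R_a = I² × R_a = (2.052)² × 26.1 = 109.9 W

110 W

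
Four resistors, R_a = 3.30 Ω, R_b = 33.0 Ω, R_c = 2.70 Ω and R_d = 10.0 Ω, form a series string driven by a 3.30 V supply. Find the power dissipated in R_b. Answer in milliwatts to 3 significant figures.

The current is common to all series resistors; compute it, then apply P = I²R for the target.
R_total = 3.30 + 33.0 + 2.70 + 10.0 = 49.00 Ω
I = V / R_total = 3.30 / 49.00 = 0.06735 A
P_R_b = I² × R_b = (0.06735)² × 33.0 = 0.1497 W

150 mW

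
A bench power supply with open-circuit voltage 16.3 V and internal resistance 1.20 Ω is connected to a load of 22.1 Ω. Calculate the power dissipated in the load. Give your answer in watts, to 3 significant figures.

The internal resistance and the load are in series, so the same I flows through both; get I from ε/(r+R), then I²R for the load.
I = ε / (r + R) = 16.3 / (1.20 + 22.1) = 0.6996 A
P_load = I² R = (0.6996)² × 22.1 = 10.82 W

10.8 W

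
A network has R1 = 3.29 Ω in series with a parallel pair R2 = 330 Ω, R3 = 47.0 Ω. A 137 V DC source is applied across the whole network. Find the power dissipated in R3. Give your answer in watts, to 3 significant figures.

Reduce the parallel pair to R_p first; the network is then a simple series string.
R_p = (330×47.0)/(330+47.0) = 41.14 Ω
R_total = 3.29 + 41.14 = 44.43 Ω
I = V / R_total = 137 / 44.43 = 3.083 A
Voltage across the parallel pair: V_p = I × R_p = 3.083 × 41.14 = 126.9 V
R3 is across V_p, so use P = V²/R for that branch.
P_R3 = (126.9)² / 47.0 = 342.4 W

342 W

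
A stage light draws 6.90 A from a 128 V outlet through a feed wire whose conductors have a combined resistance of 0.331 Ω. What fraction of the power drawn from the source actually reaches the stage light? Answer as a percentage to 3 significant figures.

98.2 %

The feed wire carries the full 6.90 A.
P_line = I² R_line = (6.900)² × 0.331 = 15.76 W
P_source = V I = 128 × 6.900 = 883.2 W; P_load = 867.4 W
η = P_load / P_source = 867.4 / 883.2 = 0.9822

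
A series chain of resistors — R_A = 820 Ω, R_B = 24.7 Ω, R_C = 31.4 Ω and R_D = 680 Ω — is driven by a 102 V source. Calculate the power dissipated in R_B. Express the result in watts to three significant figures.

0.106 W

The current is common to all series resistors; compute it, then apply P = I²R for the target.
R_total = 820 + 24.7 + 31.4 + 680 = 1556 Ω
I = V / R_total = 102 / 1556 = 0.06555 A
P_R_B = I² × R_B = (0.06555)² × 24.7 = 0.1061 W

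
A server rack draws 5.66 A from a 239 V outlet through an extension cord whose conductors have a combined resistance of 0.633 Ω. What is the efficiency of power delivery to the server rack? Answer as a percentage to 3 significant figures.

98.5 %

The extension cord carries the full 5.66 A.
P_line = I² R_line = (5.660)² × 0.633 = 20.28 W
P_source = V I = 239 × 5.660 = 1353 W; P_load = 1332 W
η = P_load / P_source = 1332 / 1353 = 0.9850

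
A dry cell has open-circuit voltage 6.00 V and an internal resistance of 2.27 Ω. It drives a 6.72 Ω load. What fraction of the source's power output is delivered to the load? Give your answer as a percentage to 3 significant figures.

74.7 %

The source delivers εI, of which I²R reaches the load and I²r is lost; since I is common, η = R/(R+r).
η = R / (R + r) = 6.72 / (6.72 + 2.27) = 0.7475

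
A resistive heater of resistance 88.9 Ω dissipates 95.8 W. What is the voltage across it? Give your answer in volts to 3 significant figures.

92.3 V

Rearranging the power relation for the two known quantities gives V = √(P R).
V = √(95.8 × 88.9) = 92.29 V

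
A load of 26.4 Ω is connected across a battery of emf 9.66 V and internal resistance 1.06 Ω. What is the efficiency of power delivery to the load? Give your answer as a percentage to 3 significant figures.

η = P_load/(P_load+P_int) = I²R/(I²R+I²r) = R/(R+r) — the I² cancels for series elements.
η = R / (R + r) = 26.4 / (26.4 + 1.06) = 0.9614

96.1 %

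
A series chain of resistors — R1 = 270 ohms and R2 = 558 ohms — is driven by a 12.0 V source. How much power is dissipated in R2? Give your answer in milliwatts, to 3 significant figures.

117 mW

Series elements share the same current, so find I first, then use P = I²R.
R_total = 270 + 558 = 828.0 Ω
I = V / R_total = 12.0 / 828.0 = 0.01449 A
P_R2 = I² × R2 = (0.01449)² × 558 = 0.1172 W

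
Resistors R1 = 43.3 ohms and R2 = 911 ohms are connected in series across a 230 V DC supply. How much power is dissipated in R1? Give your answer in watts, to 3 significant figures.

2.52 W

The current is common to all series resistors; compute it, then apply P = I²R for the target.
R_total = 43.3 + 911 = 954.3 Ω
I = V / R_total = 230 / 954.3 = 0.2410 A
P_R1 = I² × R1 = (0.2410)² × 43.3 = 2.515 W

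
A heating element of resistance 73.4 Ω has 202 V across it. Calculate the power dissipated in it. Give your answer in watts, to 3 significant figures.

556 W

Voltage and resistance are given, so P = V²/R is the one-step route.
P = (202 V)² / 73.4 Ω = 555.9 W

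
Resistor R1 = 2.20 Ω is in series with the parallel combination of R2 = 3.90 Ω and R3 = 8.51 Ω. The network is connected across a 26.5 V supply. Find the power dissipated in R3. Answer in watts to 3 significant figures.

Replace R2 and R3 with their parallel equivalent so the circuit becomes R1 in series with R_p.
R_p = (3.90×8.51)/(3.90+8.51) = 2.674 Ω
R_total = 2.20 + 2.674 = 4.874 Ω
I = V / R_total = 26.5 / 4.874 = 5.437 A
Voltage across the parallel pair: V_p = I × R_p = 5.437 × 2.674 = 14.54 V
R3 is across V_p, so use P = V²/R for that branch.
P_R3 = (14.54)² / 8.51 = 24.84 W

24.8 W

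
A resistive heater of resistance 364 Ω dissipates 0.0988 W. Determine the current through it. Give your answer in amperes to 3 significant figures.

0.0165 A

From P = V I = I²R = V²/R, with the two given quantities we get I = √(P / R).
I = √(0.0988 / 364) = 0.01648 A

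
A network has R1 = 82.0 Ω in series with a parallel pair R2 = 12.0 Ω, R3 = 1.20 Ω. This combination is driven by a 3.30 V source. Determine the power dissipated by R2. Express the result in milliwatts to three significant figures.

0.156 mW

Reduce the parallel pair to R_p first; the network is then a simple series string.
R_p = (12.0×1.20)/(12.0+1.20) = 1.091 Ω
R_total = 82.0 + 1.091 = 83.09 Ω
I = V / R_total = 3.30 / 83.09 = 0.03972 A
Voltage across the parallel pair: V_p = I × R_p = 0.03972 × 1.091 = 0.04333 V
With V_p across R2, its power is V_p²/R2.
P_R2 = (0.04333)² / 12.0 = 0.0001564 W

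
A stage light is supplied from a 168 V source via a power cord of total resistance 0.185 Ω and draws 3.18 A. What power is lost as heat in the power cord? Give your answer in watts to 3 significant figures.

1.87 W

The power cord is a series resistance carrying the load current; its dissipation is I²R_line.
The power cord carries the full 3.18 A.
P_line = I² R_line = (3.180)² × 0.185 = 1.871 W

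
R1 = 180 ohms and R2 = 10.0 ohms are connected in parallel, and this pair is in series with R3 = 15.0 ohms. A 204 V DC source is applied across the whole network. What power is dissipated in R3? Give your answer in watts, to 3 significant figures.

Combine R1 and R2 into their parallel equivalent first, reducing the network to two series resistors.
R_p = (180×10.0)/(180+10.0) = 9.474 Ω
R_total = R_p + 15.0 = 9.474 + 15.0 = 24.47 Ω
I = V / R_total = 204 / 24.47 = 8.335 A
R3 is the series element, so its power is I²R.
P_R3 = (8.335)² × 15.0 = 1042 W

1040 W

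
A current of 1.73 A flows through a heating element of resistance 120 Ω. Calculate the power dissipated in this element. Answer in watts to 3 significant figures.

359 W

Knowing I and R, the power is just I²R — no need to find V first.
P = (1.730 A)² × 120 Ω = 359.1 W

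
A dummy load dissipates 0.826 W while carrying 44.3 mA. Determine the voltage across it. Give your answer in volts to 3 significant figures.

18.6 V

From P = V I = I²R = V²/R, with the two given quantities we get V = P / I.
V = 0.826 / 0.04430 = 18.65 V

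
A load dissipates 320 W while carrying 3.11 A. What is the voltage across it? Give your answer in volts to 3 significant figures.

Rearranging the power relation for the two known quantities gives V = P / I.
V = 320 / 3.110 = 102.9 V

103 V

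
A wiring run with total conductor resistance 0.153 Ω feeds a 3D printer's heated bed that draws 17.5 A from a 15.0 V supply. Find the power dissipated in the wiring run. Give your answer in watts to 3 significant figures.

46.9 W

Only the current and the line resistance are needed for the I²R loss.
The wiring run carries the full 17.5 A.
P_line = I² R_line = (17.50)² × 0.153 = 46.86 W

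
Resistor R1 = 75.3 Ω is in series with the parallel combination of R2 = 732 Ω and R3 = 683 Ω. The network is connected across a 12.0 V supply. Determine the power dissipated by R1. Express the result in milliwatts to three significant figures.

Reduce the parallel pair to R_p first; the network is then a simple series string.
R_p = (732×683)/(732+683) = 353.3 Ω
R_total = 75.3 + 353.3 = 428.6 Ω
I = V / R_total = 12.0 / 428.6 = 0.02800 A
The full supply current passes through R1: P = I²R.
P_R1 = (0.02800)² × 75.3 = 0.05902 W

59.0 mW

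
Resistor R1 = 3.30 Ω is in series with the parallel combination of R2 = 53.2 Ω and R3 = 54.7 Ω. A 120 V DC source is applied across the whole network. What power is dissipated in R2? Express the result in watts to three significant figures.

215 W

Collapse R2‖R3 to a single equivalent, reducing the network to two series elements.
R_p = (53.2×54.7)/(53.2+54.7) = 26.97 Ω
R_total = 3.30 + 26.97 = 30.27 Ω
I = V / R_total = 120 / 30.27 = 3.964 A
Voltage across the parallel pair: V_p = I × R_p = 3.964 × 26.97 = 106.9 V
R2 is across V_p, so use P = V²/R for that branch.
P_R2 = (106.9)² / 53.2 = 214.9 W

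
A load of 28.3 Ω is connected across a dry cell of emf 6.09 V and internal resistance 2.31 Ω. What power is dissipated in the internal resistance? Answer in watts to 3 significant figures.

0.0914 W

r is in series with the load, so it carries the full circuit current — the loss in it is I²r.
I = ε / (r + R) = 6.09 / (2.31 + 28.3) = 0.1990 A
P_int = I² r = (0.1990)² × 2.31 = 0.09144 W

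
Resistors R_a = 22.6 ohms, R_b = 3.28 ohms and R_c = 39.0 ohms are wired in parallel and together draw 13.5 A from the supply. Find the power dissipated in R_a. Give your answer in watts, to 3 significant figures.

The branches share the same voltage, but only the total current is given — find V from the equivalent resistance first.
1/R_eq = 1/22.6 + 1/3.28 + 1/39.0 ⇒ R_eq = 2.668 Ω
V = I_total × R_eq = 13.50 × 2.668 = 36.02 V
P_R_a = V² / R_a = (36.02)² / 22.6 = 57.42 W

57.4 W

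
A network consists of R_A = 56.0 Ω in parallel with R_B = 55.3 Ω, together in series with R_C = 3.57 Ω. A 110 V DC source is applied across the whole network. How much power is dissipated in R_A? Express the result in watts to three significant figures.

Collapse the R_A‖R_B pair into one equivalent R_p; then R_p and R_C form a series string.
R_p = (56.0×55.3)/(56.0+55.3) = 27.82 Ω
R_total = R_p + 3.57 = 27.82 + 3.57 = 31.39 Ω
I = V / R_total = 110 / 31.39 = 3.504 A
Voltage across the parallel pair: V_p = I × R_p = 3.504 × 27.82 = 97.49 V
R_A sits across V_p; its power is V_p²/R.
P_R_A = (97.49)² / 56.0 = 169.7 W

170 W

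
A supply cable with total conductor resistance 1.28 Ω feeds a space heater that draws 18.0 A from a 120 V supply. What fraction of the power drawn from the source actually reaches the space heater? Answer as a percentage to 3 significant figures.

80.8 %

The supply cable carries the full 18.0 A.
P_line = I² R_line = (18.00)² × 1.28 = 414.7 W
P_source = V I = 120 × 18.00 = 2160 W; P_load = 1745 W
η = P_load / P_source = 1745 / 2160 = 0.8080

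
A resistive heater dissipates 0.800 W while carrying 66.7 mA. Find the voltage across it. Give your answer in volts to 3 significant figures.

12.0 V

Rearranging the power relation for the two known quantities gives V = P / I.
V = 0.800 / 0.06670 = 11.99 V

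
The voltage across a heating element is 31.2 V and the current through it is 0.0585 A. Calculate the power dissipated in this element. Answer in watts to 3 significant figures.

V and I are known directly — P = V I, no intermediate step needed.
P = 31.2 V × 0.05850 A = 1.825 W

1.83 W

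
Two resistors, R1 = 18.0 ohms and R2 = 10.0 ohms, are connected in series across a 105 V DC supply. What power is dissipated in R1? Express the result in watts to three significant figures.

Since the resistors are in series they all carry the loop current I = V/R_total; the power in any one is I²R.
R_total = 18.0 + 10.0 = 28.00 Ω
I = V / R_total = 105 / 28.00 = 3.750 A
P_R1 = I² × R1 = (3.750)² × 18.0 = 253.1 W

253 W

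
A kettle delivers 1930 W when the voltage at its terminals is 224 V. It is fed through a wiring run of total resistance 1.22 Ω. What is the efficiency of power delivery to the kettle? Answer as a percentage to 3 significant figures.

95.5 %

I = P / V = 1930 / 224 = 8.616 A through the wiring run.
P_line = I² R_line = (8.616)² × 1.22 = 90.57 W
P_source = P_load + P_line = 1930 + 90.57 = 2021 W
η = P_load / P_source = 1930 / 2021 = 0.9552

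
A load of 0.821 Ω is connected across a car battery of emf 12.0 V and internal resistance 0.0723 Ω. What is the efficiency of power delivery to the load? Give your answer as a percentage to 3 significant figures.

The source delivers εI, of which I²R reaches the load and I²r is lost; since I is common, η = R/(R+r).
η = R / (R + r) = 0.821 / (0.821 + 0.0723) = 0.9191

91.9 %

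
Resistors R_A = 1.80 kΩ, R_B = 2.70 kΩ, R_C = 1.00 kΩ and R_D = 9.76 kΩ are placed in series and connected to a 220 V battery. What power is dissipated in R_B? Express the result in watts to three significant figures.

0.561 W

Every series element carries the same I. Get I from the total resistance, then P = I² × R_B.
R_total = (1.80 + 2.70 + 1.00 + 9.76) kΩ = 15260 Ω
I = V / R_total = 220 / 15260 = 0.01442 A
P_R_B = I² × R_B = (0.01442)² × 2700 = 0.5612 W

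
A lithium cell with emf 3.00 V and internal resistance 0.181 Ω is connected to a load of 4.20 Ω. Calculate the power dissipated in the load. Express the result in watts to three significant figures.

1.97 W

With r and R in series, I = ε/(r+R); the load dissipates I²R.
I = ε / (r + R) = 3.00 / (0.181 + 4.20) = 0.6848 A
P_load = I² R = (0.6848)² × 4.20 = 1.969 W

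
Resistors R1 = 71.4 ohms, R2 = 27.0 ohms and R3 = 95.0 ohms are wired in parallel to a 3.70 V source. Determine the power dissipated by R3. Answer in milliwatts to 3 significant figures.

144 mW

The supply voltage appears across each parallel branch — just use P = V²/R3.
P_R3 = V² / R3 = (3.70)² / 95.0 Ω = 0.1441 W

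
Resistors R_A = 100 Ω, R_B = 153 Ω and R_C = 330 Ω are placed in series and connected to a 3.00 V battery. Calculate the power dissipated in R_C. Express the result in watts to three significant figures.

Series elements share the same current, so find I first, then use P = I²R.
R_total = 100 + 153 + 330 = 583.0 Ω
I = V / R_total = 3.00 / 583.0 = 0.005146 A
P_R_C = I² × R_C = (0.005146)² × 330 = 0.008738 W

0.00874 W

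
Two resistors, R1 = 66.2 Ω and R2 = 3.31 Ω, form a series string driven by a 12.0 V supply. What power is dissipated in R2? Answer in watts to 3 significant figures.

Since the resistors are in series they all carry the loop current I = V/R_total; the power in any one is I²R.
R_total = 66.2 + 3.31 = 69.51 Ω
I = V / R_total = 12.0 / 69.51 = 0.1726 A
P_R2 = I² × R2 = (0.1726)² × 3.31 = 0.09865 W

0.0986 W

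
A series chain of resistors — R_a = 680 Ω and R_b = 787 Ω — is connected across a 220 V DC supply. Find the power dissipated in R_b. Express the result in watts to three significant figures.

17.7 W

In a series string the same current flows through every resistor — find that current, then P = I²R for the one we want.
R_total = 680 + 787 = 1467 Ω
I = V / R_total = 220 / 1467 = 0.1500 A
P_R_b = I² × R_b = (0.1500)² × 787 = 17.70 W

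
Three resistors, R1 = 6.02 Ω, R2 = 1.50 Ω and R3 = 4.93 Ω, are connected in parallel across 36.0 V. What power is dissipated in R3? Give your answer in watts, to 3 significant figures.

263 W

Parallel branches share the same voltage; P = V²/R gives the branch power in one step.
P_R3 = V² / R3 = (36.0)² / 4.93 Ω = 262.9 W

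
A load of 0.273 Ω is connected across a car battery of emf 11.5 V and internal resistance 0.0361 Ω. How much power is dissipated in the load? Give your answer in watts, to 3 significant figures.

Load and internal resistance form a series loop — compute the loop current, then the load power via I²R.
I = ε / (r + R) = 11.5 / (0.0361 + 0.273) = 37.20 A
P_load = I² R = (37.20)² × 0.273 = 377.9 W

378 W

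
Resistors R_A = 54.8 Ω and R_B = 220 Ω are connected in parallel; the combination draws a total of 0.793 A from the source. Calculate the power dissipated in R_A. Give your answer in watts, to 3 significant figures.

22.1 W

Only the total current is stated, so first find the parallel equivalent to get the voltage across the combination.
1/R_eq = 1/54.8 + 1/220 ⇒ R_eq = 43.87 Ω
V = I_total × R_eq = 0.7930 × 43.87 = 34.79 V
P_R_A = V² / R_A = (34.79)² / 54.8 = 22.09 W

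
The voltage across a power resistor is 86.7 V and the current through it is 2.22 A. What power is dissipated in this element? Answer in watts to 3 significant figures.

192 W

Since both terminal voltage and current are stated, P = V I gives the power in one step.
P = 86.7 V × 2.220 A = 192.5 W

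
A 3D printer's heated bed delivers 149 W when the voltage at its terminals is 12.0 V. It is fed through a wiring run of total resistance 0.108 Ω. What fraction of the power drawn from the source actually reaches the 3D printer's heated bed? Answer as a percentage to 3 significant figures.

I = P / V = 149 / 12.0 = 12.42 A through the wiring run.
P_line = I² R_line = (12.42)² × 0.108 = 16.65 W
P_source = P_load + P_line = 149.0 + 16.65 = 165.7 W
η = P_load / P_source = 149.0 / 165.7 = 0.8995

89.9 %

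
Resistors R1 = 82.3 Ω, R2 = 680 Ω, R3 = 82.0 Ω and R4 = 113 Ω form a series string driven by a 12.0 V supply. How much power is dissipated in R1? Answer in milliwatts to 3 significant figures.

12.9 mW

Every series element carries the same I. Get I from the total resistance, then P = I² × R1.
R_total = 82.3 + 680 + 82.0 + 113 = 957.3 Ω
I = V / R_total = 12.0 / 957.3 = 0.01254 A
P_R1 = I² × R1 = (0.01254)² × 82.3 = 0.01293 W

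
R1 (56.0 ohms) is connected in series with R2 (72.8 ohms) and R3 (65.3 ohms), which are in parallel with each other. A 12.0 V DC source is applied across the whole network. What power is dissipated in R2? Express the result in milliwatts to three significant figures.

287 mW

Collapse R2‖R3 to a single equivalent, reducing the network to two series elements.
R_p = (72.8×65.3)/(72.8+65.3) = 34.42 Ω
R_total = 56.0 + 34.42 = 90.42 Ω
I = V / R_total = 12.0 / 90.42 = 0.1327 A
Voltage across the parallel pair: V_p = I × R_p = 0.1327 × 34.42 = 4.568 V
R2 sees V_p directly, so P = V_p² / R2.
P_R2 = (4.568)² / 72.8 = 0.2867 W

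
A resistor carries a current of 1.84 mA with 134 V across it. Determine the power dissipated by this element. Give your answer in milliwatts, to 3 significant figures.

Both the voltage across and the current through the element are known, so P = V I applies directly.
P = 134 V × 0.001840 A = 0.2466 W

247 mW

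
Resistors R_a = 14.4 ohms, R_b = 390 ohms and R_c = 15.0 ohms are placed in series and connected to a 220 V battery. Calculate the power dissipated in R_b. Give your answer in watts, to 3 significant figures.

107 W

The current is common to all series resistors; compute it, then apply P = I²R for the target.
R_total = 14.4 + 390 + 15.0 = 419.4 Ω
I = V / R_total = 220 / 419.4 = 0.5246 A
P_R_b = I² × R_b = (0.5246)² × 390 = 107.3 W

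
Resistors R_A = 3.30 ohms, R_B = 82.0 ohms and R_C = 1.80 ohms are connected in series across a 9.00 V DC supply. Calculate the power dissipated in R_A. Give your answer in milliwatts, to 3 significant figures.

Series elements share the same current, so find I first, then use P = I²R.
R_total = 3.30 + 82.0 + 1.80 = 87.10 Ω
I = V / R_total = 9.00 / 87.10 = 0.1033 A
P_R_A = I² × R_A = (0.1033)² × 3.30 = 0.03523 W

35.2 mW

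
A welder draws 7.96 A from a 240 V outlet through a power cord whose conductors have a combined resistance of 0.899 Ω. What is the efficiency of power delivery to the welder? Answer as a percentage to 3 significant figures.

97.0 %

The power cord carries the full 7.96 A.
P_line = I² R_line = (7.960)² × 0.899 = 56.96 W
P_source = V I = 240 × 7.960 = 1910 W; P_load = 1853 W
η = P_load / P_source = 1853 / 1910 = 0.9702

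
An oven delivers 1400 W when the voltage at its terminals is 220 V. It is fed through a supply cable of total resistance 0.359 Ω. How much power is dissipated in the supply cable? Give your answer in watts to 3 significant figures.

14.5 W

Only the current and the line resistance are needed for the I²R loss.
I = P / V = 1400 / 220 = 6.364 A through the supply cable.
P_line = I² R_line = (6.364)² × 0.359 = 14.54 W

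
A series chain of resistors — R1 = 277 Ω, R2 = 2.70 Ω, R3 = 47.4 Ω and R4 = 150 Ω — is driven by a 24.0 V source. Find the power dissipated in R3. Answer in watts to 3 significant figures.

0.120 W

In a series string the same current flows through every resistor — find that current, then P = I²R for the one we want.
R_total = 277 + 2.70 + 47.4 + 150 = 477.1 Ω
I = V / R_total = 24.0 / 477.1 = 0.05030 A
P_R3 = I² × R3 = (0.05030)² × 47.4 = 0.1199 W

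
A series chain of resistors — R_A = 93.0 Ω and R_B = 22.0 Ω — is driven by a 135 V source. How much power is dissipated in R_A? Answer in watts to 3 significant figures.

128 W

The current is common to all series resistors; compute it, then apply P = I²R for the target.
R_total = 93.0 + 22.0 = 115.0 Ω
I = V / R_total = 135 / 115.0 = 1.174 A
P_R_A = I² × R_A = (1.174)² × 93.0 = 128.2 W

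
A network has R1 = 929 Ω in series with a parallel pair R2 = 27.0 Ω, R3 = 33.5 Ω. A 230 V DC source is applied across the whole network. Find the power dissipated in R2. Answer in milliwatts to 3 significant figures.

Replace R2 and R3 with their parallel equivalent so the circuit becomes R1 in series with R_p.
R_p = (27.0×33.5)/(27.0+33.5) = 14.95 Ω
R_total = 929 + 14.95 = 944.0 Ω
I = V / R_total = 230 / 944.0 = 0.2437 A
Voltage across the parallel pair: V_p = I × R_p = 0.2437 × 14.95 = 3.643 V
R2 sees V_p directly, so P = V_p² / R2.
P_R2 = (3.643)² / 27.0 = 0.4915 W

491 mW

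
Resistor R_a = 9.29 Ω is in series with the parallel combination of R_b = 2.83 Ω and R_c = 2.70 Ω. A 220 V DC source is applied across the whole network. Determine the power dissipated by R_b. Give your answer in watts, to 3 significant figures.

287 W

Reduce the parallel pair to R_p first; the network is then a simple series string.
R_p = (2.83×2.70)/(2.83+2.70) = 1.382 Ω
R_total = 9.29 + 1.382 = 10.67 Ω
I = V / R_total = 220 / 10.67 = 20.62 A
Voltage across the parallel pair: V_p = I × R_p = 20.62 × 1.382 = 28.48 V
With V_p across R_b, its power is V_p²/R_b.
P_R_b = (28.48)² / 2.83 = 286.7 W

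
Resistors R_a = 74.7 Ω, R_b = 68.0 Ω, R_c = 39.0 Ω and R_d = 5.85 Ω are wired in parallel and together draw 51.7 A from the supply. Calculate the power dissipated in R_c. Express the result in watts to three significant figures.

The branches share the same voltage, but only the total current is given — find V from the equivalent resistance first.
1/R_eq = 1/74.7 + 1/68.0 + 1/39.0 + 1/5.85 ⇒ R_eq = 4.451 Ω
V = I_total × R_eq = 51.70 × 4.451 = 230.1 V
P_R_c = V² / R_c = (230.1)² / 39.0 = 1358 W

1360 W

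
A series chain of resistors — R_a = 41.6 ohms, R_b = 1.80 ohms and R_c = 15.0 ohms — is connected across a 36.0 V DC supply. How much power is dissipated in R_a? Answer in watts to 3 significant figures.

The current is common to all series resistors; compute it, then apply P = I²R for the target.
R_total = 41.6 + 1.80 + 15.0 = 58.40 Ω
I = V / R_total = 36.0 / 58.40 = 0.6164 A
P_R_a = I² × R_a = (0.6164)² × 41.6 = 15.81 W

15.8 W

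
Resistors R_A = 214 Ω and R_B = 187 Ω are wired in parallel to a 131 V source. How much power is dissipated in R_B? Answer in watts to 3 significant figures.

Each parallel branch sees the full supply voltage, so P = V²/R applies directly to the target branch.
P_R_B = V² / R_B = (131)² / 187 Ω = 91.77 W

91.8 W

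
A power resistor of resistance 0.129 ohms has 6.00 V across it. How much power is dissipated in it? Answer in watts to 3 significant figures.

Voltage and resistance are given, so P = V²/R is the one-step route.
P = (6.00 V)² / 0.129 Ω = 279.1 W

279 W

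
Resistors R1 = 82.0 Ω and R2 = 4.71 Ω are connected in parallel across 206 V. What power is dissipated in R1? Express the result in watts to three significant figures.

Parallel branches share the same voltage; P = V²/R gives the branch power in one step.
P_R1 = V² / R1 = (206)² / 82.0 Ω = 517.5 W

518 W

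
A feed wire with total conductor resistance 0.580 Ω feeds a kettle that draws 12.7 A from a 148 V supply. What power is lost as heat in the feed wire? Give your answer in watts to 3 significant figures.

93.5 W

Only the current and the line resistance are needed for the I²R loss.
The feed wire carries the full 12.7 A.
P_line = I² R_line = (12.70)² × 0.580 = 93.55 W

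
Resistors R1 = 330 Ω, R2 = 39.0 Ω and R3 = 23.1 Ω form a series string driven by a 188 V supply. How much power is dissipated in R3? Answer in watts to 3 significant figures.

5.31 W

In a series string the same current flows through every resistor — find that current, then P = I²R for the one we want.
R_total = 330 + 39.0 + 23.1 = 392.1 Ω
I = V / R_total = 188 / 392.1 = 0.4795 A
P_R3 = I² × R3 = (0.4795)² × 23.1 = 5.310 W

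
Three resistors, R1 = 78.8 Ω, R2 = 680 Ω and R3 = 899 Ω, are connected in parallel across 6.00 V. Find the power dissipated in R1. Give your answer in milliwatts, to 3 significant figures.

457 mW

Each parallel branch sees the full supply voltage, so P = V²/R applies directly to the target branch.
P_R1 = V² / R1 = (6.00)² / 78.8 Ω = 0.4569 W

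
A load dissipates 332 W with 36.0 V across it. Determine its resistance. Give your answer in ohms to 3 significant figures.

3.90 Ω

From P = V I = I²R = V²/R, with the two given quantities we get R = V² / P.
R = (36.0)² / 332 = 3.904 Ω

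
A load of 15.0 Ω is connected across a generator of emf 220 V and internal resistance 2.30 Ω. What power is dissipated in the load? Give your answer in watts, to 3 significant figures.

2430 W

The internal resistance and the load are in series, so the same I flows through both; get I from ε/(r+R), then I²R for the load.
I = ε / (r + R) = 220 / (2.30 + 15.0) = 12.72 A
P_load = I² R = (12.72)² × 15.0 = 2426 W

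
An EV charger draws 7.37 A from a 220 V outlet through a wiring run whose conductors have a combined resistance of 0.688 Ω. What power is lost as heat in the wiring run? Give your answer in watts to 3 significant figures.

Line loss is just I²R for the cable — we know both I and R_line directly.
The wiring run carries the full 7.37 A.
P_line = I² R_line = (7.370)² × 0.688 = 37.37 W

37.4 W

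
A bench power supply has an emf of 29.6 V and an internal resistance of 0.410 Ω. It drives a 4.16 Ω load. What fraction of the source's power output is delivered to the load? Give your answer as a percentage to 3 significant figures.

91.0 %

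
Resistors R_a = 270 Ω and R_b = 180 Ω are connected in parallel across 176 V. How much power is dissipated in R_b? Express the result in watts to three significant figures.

R_b sits directly across the source, so P = V²/R with V = 176 V.
P_R_b = V² / R_b = (176)² / 180 Ω = 172.1 W

172 W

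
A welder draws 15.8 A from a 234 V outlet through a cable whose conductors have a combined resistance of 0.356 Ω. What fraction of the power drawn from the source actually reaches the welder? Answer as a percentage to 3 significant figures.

97.6 %

The cable carries the full 15.8 A.
P_line = I² R_line = (15.80)² × 0.356 = 88.87 W
P_source = V I = 234 × 15.80 = 3697 W; P_load = 3608 W
η = P_load / P_source = 3608 / 3697 = 0.9760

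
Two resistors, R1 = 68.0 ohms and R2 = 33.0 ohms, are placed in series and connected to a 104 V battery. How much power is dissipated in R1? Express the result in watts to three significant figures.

Series elements share the same current, so find I first, then use P = I²R.
R_total = 68.0 + 33.0 = 101.0 Ω
I = V / R_total = 104 / 101.0 = 1.030 A
P_R1 = I² × R1 = (1.030)² × 68.0 = 72.10 W

72.1 W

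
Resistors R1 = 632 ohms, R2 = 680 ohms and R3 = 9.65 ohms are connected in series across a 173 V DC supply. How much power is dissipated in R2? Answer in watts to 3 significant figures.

11.7 W

Series elements share the same current, so find I first, then use P = I²R.
R_total = 632 + 680 + 9.65 = 1322 Ω
I = V / R_total = 173 / 1322 = 0.1309 A
P_R2 = I² × R2 = (0.1309)² × 680 = 11.65 W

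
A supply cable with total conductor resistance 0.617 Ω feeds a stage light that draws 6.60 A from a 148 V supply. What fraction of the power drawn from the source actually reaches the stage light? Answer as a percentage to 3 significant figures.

97.2 %

The supply cable carries the full 6.60 A.
P_line = I² R_line = (6.600)² × 0.617 = 26.88 W
P_source = V I = 148 × 6.600 = 976.8 W; P_load = 949.9 W
η = P_load / P_source = 949.9 / 976.8 = 0.9725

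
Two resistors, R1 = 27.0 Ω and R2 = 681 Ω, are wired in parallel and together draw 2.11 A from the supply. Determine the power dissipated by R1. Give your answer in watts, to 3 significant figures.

Only the total current is stated, so first find the parallel equivalent to get the voltage across the combination.
1/R_eq = 1/27.0 + 1/681 ⇒ R_eq = 25.97 Ω
V = I_total × R_eq = 2.110 × 25.97 = 54.80 V
P_R1 = V² / R1 = (54.80)² / 27.0 = 111.2 W

111 W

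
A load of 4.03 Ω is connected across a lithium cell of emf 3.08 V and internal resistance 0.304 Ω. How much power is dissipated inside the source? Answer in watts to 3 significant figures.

0.154 W

r is in series with the load, so it carries the full circuit current — the loss in it is I²r.
I = ε / (r + R) = 3.08 / (0.304 + 4.03) = 0.7107 A
P_int = I² r = (0.7107)² × 0.304 = 0.1535 W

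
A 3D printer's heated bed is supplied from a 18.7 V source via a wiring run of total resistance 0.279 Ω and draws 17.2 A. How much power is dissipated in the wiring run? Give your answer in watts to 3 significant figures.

The wiring run and load are in series, so the same current flows in both; the loss is I²R_line.
The wiring run carries the full 17.2 A.
P_line = I² R_line = (17.20)² × 0.279 = 82.54 W

82.5 W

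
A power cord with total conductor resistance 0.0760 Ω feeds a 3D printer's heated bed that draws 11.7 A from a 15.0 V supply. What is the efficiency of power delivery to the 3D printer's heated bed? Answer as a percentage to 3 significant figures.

The power cord carries the full 11.7 A.
P_line = I² R_line = (11.70)² × 0.0760 = 10.40 W
P_source = V I = 15.0 × 11.70 = 175.5 W; P_load = 165.1 W
η = P_load / P_source = 165.1 / 175.5 = 0.9407

94.1 %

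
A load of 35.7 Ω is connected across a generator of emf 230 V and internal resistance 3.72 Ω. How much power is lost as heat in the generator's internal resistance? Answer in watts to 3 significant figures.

127 W

r is in series with the load, so it carries the full circuit current — the loss in it is I²r.
I = ε / (r + R) = 230 / (3.72 + 35.7) = 5.835 A
P_int = I² r = (5.835)² × 3.72 = 126.6 W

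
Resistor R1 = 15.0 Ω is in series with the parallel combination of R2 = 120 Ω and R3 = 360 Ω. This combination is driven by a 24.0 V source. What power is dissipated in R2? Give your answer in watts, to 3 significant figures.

Reduce the parallel pair to R_p first; the network is then a simple series string.
R_p = (120×360)/(120+360) = 90.00 Ω
R_total = 15.0 + 90.00 = 105.0 Ω
I = V / R_total = 24.0 / 105.0 = 0.2286 A
Voltage across the parallel pair: V_p = I × R_p = 0.2286 × 90.00 = 20.57 V
R2 is across V_p, so use P = V²/R for that branch.
P_R2 = (20.57)² / 120 = 3.527 W

3.53 W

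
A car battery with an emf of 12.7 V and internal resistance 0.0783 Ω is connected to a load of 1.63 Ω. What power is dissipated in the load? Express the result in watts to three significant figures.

The internal resistance and the load are in series, so the same I flows through both; get I from ε/(r+R), then I²R for the load.
I = ε / (r + R) = 12.7 / (0.0783 + 1.63) = 7.434 A
P_load = I² R = (7.434)² × 1.63 = 90.09 W

90.1 W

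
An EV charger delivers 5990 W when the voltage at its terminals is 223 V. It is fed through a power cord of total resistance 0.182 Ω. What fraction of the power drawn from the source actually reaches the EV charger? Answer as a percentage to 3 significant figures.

97.9 %

I = P / V = 5990 / 223 = 26.86 A through the power cord.
P_line = I² R_line = (26.86)² × 0.182 = 131.3 W
P_source = P_load + P_line = 5990 + 131.3 = 6121 W
η = P_load / P_source = 5990 / 6121 = 0.9785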